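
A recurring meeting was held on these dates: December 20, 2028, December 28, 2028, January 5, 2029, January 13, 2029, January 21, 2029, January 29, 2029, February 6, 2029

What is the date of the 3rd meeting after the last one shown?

Every event comes 8 days after the last (8, 8, 8, 8, 8, 8).
February 6, 2029 + 8 days = February 14, 2029.
February 14, 2029 + 8 days = February 22, 2029.
February 22, 2029 + 8 days = March 2, 2029.

March 2, 2029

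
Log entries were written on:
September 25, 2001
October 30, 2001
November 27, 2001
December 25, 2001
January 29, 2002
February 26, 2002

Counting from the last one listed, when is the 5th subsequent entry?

Every date is a Tuesday; gaps 35, 28, 28, 35, 28 days.
Each is the last Tuesday of its month (at least one falls on the 29th or later, ruling out '4th Tuesday').
Last Tuesday of March 2002: March 26, 2002.
Last Tuesday of April 2002: April 30, 2002.
Last Tuesday of May 2002: May 28, 2002.
June 2002 ends with Tuesday June 25, 2002.
July 2002 ends with Tuesday July 30, 2002.

July 30, 2002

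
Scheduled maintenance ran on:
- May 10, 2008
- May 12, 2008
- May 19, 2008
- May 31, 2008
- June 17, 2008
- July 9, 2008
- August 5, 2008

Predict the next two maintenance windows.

The spacing grows by 5 each time: 2, 7, 12, 17, 22, 27 days.
Next gap: 32 days. August 5, 2008 + 32 days = September 6, 2008.
Next gap: 37 days. September 6, 2008 + 37 days = October 13, 2008.

September 6, 2008; October 13, 2008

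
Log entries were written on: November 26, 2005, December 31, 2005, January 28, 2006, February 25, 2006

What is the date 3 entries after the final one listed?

Every date is a Saturday; gaps 35, 28, 28 days.
Each is the last Saturday of its month (at least one falls on the 29th or later, ruling out '4th Saturday').
March 2006 ends with Saturday March 25, 2006.
Last Saturday of April 2006: April 29, 2006.
May 2006 ends with Saturday May 27, 2006.

May 27, 2006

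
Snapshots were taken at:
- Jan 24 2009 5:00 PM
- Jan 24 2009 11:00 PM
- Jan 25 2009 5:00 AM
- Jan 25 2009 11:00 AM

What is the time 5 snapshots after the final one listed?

Jan 26 2009 5:00 PM

The interval is a steady 6 hours (6, 6, 6).
Jan 25 2009 11:00 AM + 6 h = Jan 25 2009 5:00 PM.
Jan 25 2009 5:00 PM + 6 h = Jan 25 2009 11:00 PM.
Jan 25 2009 11:00 PM + 6 h = Jan 26 2009 5:00 AM.
Jan 26 2009 5:00 AM + 6 h = Jan 26 2009 11:00 AM.
Jan 26 2009 11:00 AM + 6 h = Jan 26 2009 5:00 PM.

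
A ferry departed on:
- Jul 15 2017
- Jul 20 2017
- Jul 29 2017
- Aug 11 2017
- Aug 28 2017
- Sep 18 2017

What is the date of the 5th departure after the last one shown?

Intervals are 5, 9, 13, 17, 21 days — an arithmetic progression with common difference 4.
Next gap: 25 days. Sep 18 2017 + 25 days = Oct 13 2017.
Next gap: 29 days. Oct 13 2017 + 29 days = Nov 11 2017.
Next gap: 33 days. Nov 11 2017 + 33 days = Dec 14 2017.
Next gap: 37 days. Dec 14 2017 + 37 days = Jan 20 2018.
Next gap: 41 days. Jan 20 2018 + 41 days = Mar 2 2018.

Mar 2 2018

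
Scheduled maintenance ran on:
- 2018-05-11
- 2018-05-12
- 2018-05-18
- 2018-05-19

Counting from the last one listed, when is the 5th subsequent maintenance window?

2018-06-08

The gap pattern 1, 6, 1 repeats every 2 events.
These are the Fridays and Saturdays of each week.
Next Friday: 2018-05-25.
Next Saturday: 2018-05-26.
The following Friday is 2018-06-01.
Next Saturday: 2018-06-02.
The following Friday is 2018-06-08.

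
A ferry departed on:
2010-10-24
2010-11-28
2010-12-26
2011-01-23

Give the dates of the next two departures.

2011-02-27, 2011-03-27

These are Sundays at 28- or 35-day spacing (35, 28, 28).
The pattern: 4th Sunday of the month.
4th Sunday of February 2011: 2011-02-27.
March 2011 — 4th Sunday is 2011-03-27.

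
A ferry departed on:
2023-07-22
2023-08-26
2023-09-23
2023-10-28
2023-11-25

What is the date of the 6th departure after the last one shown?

Gaps: 35, 28, 35, 28 days — a mix of 28 and 35. Every date is a Saturday.
Each is the 4th Saturday of its month.
December 2023 — 4th Saturday is 2023-12-23.
4th Saturday of January 2024: 2024-01-27.
February 2024 — 4th Saturday is 2024-02-24.
March 2024 — 4th Saturday is 2024-03-23.
4th Saturday of April 2024: 2024-04-27.
May 2024 — 4th Saturday is 2024-05-25.

2024-05-25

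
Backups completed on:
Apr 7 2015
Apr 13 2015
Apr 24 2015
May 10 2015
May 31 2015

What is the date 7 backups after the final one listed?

Mar 13 2016

The spacing grows by 5 each time: 6, 11, 16, 21 days.
Next gap: 26 days. May 31 2015 + 26 days = Jun 26 2015.
Next gap: 31 days. Jun 26 2015 + 31 days = Jul 27 2015.
Next gap: 36 days. Jul 27 2015 + 36 days = Sep 1 2015.
Next gap: 41 days. Sep 1 2015 + 41 days = Oct 12 2015.
Next gap: 46 days. Oct 12 2015 + 46 days = Nov 27 2015.
Next gap: 51 days. Nov 27 2015 + 51 days = Jan 17 2016.
Next gap: 56 days. Jan 17 2016 + 56 days = Mar 13 2016.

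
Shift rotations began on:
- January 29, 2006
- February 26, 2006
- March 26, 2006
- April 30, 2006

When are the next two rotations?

Every date is a Sunday; gaps 28, 28, 35 days.
Each is the last Sunday of its month (at least one falls on the 29th or later, ruling out '4th Sunday').
Last Sunday of May 2006: May 28, 2006.
Last Sunday of June 2006: June 25, 2006.

May 28, 2006; June 25, 2006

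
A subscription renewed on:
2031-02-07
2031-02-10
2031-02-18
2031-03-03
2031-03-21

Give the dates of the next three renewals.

2031-04-13, 2031-05-11, 2031-06-13

Intervals are 3, 8, 13, 18 days — an arithmetic progression with common difference 5.
Next gap: 23 days. 2031-03-21 + 23 days = 2031-04-13.
Next gap: 28 days. 2031-04-13 + 28 days = 2031-05-11.
Next gap: 33 days. 2031-05-11 + 33 days = 2031-06-13.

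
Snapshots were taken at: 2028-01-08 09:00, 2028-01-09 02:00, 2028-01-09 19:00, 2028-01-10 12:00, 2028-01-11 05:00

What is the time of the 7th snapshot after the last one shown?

2028-01-16 04:00

Gaps: 17, 17, 17, 17 hours — each event is 17 hours after the previous one.
2028-01-11 05:00 + 17 h = 2028-01-11 22:00.
2028-01-11 22:00 + 17 h = 2028-01-12 15:00.
2028-01-12 15:00 + 17 h = 2028-01-13 08:00.
2028-01-13 08:00 + 17 h = 2028-01-14 01:00.
2028-01-14 01:00 + 17 h = 2028-01-14 18:00.
2028-01-14 18:00 + 17 h = 2028-01-15 11:00.
2028-01-15 11:00 + 17 h = 2028-01-16 04:00.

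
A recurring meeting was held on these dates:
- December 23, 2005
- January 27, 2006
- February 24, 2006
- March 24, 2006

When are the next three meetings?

April 28, 2006; May 26, 2006; June 23, 2006

These are Fridays at 28- or 35-day spacing (35, 28, 28).
The pattern: 4th Friday of the month.
April 2006 — 4th Friday is April 28, 2006.
May 2006 — 4th Friday is May 26, 2006.
4th Friday of June 2006: June 23, 2006.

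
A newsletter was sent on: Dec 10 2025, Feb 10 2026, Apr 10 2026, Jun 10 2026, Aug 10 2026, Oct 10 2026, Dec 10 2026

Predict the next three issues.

Feb 10 2027, Apr 10 2027, Jun 10 2027

Gaps: 62, 59, 61, 61, 61, 61 days — not constant. Every event is on the 10th of the month.
Pattern: the 10th of every 2 months.
Next: February 2027 → Feb 10 2027.
Next: April 2027 → Apr 10 2027.
June 2027: Jun 10 2027.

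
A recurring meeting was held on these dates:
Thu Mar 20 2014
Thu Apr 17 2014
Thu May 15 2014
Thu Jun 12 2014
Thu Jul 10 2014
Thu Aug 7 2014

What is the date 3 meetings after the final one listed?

Every event comes 28 days after the last (28, 28, 28, 28, 28).
Thu Aug 7 2014 + 28 days = Thu Sep 4 2014.
Thu Sep 4 2014 + 28 days = Thu Oct 2 2014.
Thu Oct 2 2014 + 28 days = Thu Oct 30 2014.

Thu Oct 30 2014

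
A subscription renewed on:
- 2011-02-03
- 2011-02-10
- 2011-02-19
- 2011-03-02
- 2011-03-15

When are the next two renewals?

2011-03-30, 2011-04-16

Intervals are 7, 9, 11, 13 days — an arithmetic progression with common difference 2.
Next gap: 15 days. 2011-03-15 + 15 days = 2011-03-30.
Next gap: 17 days. 2011-03-30 + 17 days = 2011-04-16.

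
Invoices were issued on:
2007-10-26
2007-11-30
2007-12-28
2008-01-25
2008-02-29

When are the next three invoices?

2008-03-28, 2008-04-25, 2008-05-30

All Fridays; the gaps (35, 28, 28, 35) vary with month length.
This is the last Friday of each month.
March 2008 ends with Friday 2008-03-28.
Last Friday of April 2008: 2008-04-25.
May 2008 ends with Friday 2008-05-30.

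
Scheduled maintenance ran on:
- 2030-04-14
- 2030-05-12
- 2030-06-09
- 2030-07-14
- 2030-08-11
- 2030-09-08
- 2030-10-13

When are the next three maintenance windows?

2030-11-10, 2030-12-08, 2031-01-12

Gaps: 28, 28, 35, 28, 28, 35 days — a mix of 28 and 35. Every date is a Sunday.
Each is the 2nd Sunday of its month.
November 2030 — 2nd Sunday is 2030-11-10.
December 2030 — 2nd Sunday is 2030-12-08.
January 2031 — 2nd Sunday is 2031-01-12.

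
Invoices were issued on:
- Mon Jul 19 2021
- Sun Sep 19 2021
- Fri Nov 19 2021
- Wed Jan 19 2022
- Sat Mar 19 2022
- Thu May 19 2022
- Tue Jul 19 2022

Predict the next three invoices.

The day-of-month is always 19 (62, 61, 61, 59, 61, 61 days between events).
So this recurs on the 19th of every 2 months.
Next: September 2022 → Mon Sep 19 2022.
November 2022: Sat Nov 19 2022.
Next: January 2023 → Thu Jan 19 2023.

Mon Sep 19 2022, Sat Nov 19 2022, Thu Jan 19 2023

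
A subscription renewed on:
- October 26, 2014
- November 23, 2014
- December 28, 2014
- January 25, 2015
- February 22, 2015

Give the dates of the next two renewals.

These are Sundays at 28- or 35-day spacing (28, 35, 28, 28).
The pattern: 4th Sunday of the month.
4th Sunday of March 2015: March 22, 2015.
4th Sunday of April 2015: April 26, 2015.

March 22, 2015; April 26, 2015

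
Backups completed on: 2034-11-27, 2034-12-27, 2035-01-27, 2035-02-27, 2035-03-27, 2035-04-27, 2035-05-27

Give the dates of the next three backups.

The day-of-month is always 27 (30, 31, 31, 28, 31, 30 days between events).
So this recurs on the 27th of each month.
Next: June 2035 → 2035-06-27.
Next: July 2035 → 2035-07-27.
Next: August 2035 → 2035-08-27.

2035-06-27, 2035-07-27, 2035-08-27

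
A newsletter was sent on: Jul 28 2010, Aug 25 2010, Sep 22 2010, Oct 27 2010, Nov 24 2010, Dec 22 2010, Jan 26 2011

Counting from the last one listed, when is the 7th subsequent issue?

Aug 24 2011

All dates are Wednesdays, 28, 28, 35, 28, 28, 35 days apart.
Specifically, the 4th Wednesday of each month.
February 2011 — 4th Wednesday is Feb 23 2011.
March 2011 — 4th Wednesday is Mar 23 2011.
April 2011 — 4th Wednesday is Apr 27 2011.
May 2011 — 4th Wednesday is May 25 2011.
4th Wednesday of June 2011: Jun 22 2011.
4th Wednesday of July 2011: Jul 27 2011.
August 2011 — 4th Wednesday is Aug 24 2011.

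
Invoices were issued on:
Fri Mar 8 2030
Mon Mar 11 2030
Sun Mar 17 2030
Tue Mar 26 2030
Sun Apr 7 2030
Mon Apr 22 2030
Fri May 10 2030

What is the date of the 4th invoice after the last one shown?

Tue Aug 20 2030

The spacing grows by 3 each time: 3, 6, 9, 12, 15, 18 days.
Next gap: 21 days. Fri May 10 2030 + 21 days = Fri May 31 2030.
Next gap: 24 days. Fri May 31 2030 + 24 days = Mon Jun 24 2030.
Next gap: 27 days. Mon Jun 24 2030 + 27 days = Sun Jul 21 2030.
Next gap: 30 days. Sun Jul 21 2030 + 30 days = Tue Aug 20 2030.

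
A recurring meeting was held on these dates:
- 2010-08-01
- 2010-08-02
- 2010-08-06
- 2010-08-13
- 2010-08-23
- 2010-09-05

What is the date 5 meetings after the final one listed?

Intervals are 1, 4, 7, 10, 13 days — an arithmetic progression with common difference 3.
Next gap: 16 days. 2010-09-05 + 16 days = 2010-09-21.
Next gap: 19 days. 2010-09-21 + 19 days = 2010-10-10.
Next gap: 22 days. 2010-10-10 + 22 days = 2010-11-01.
Next gap: 25 days. 2010-11-01 + 25 days = 2010-11-26.
Next gap: 28 days. 2010-11-26 + 28 days = 2010-12-24.

2010-12-24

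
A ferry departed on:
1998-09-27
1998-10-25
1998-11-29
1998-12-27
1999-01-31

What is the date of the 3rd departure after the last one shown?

1999-04-25

These are Sundays with 28, 35, 28, 35-day gaps.
Each is the final Sunday of its month — 1998-11-29 is past the 28th, so '4th Sunday' doesn't fit.
Last Sunday of February 1999: 1999-02-28.
March 1999 ends with Sunday 1999-03-28.
April 1999 ends with Sunday 1999-04-25.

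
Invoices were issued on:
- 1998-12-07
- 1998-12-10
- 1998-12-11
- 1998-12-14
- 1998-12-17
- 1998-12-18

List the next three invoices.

Gaps: 3, 1, 3, 3, 1 days — not constant, but cyclic with period 3.
The events fall on every Monday, Thursday and Friday.
Next Monday: 1998-12-21.
The following Thursday is 1998-12-24.
The following Friday is 1998-12-25.

1998-12-21, 1998-12-24, 1998-12-25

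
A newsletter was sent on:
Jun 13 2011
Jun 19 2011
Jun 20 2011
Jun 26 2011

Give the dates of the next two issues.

Jun 27 2011, Jul 3 2011

Every event lands on a Monday or Sunday (gaps cycle 6, 1, 6).
So the schedule is: every Monday and Sunday.
Next Monday: Jun 27 2011.
The following Sunday is Jul 3 2011.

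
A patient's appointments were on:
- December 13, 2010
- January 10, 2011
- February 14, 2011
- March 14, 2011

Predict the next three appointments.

April 11, 2011; May 9, 2011; June 13, 2011

All dates are Mondays, 28, 35, 28 days apart.
Specifically, the 2nd Monday of each month.
April 2011 — 2nd Monday is April 11, 2011.
May 2011 — 2nd Monday is May 9, 2011.
2nd Monday of June 2011: June 13, 2011.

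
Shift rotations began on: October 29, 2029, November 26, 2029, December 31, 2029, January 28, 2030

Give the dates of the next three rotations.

February 25, 2030; March 25, 2030; April 29, 2030

These are Mondays with 28, 35, 28-day gaps.
Each is the final Monday of its month — October 29, 2029 is past the 28th, so '4th Monday' doesn't fit.
February 2030 ends with Monday February 25, 2030.
Last Monday of March 2030: March 25, 2030.
Last Monday of April 2030: April 29, 2030.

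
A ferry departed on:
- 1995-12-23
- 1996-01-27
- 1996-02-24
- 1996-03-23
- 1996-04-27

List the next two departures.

All dates are Saturdays, 35, 28, 28, 35 days apart.
Specifically, the 4th Saturday of each month.
May 1996 — 4th Saturday is 1996-05-25.
June 1996 — 4th Saturday is 1996-06-22.

1996-05-25, 1996-06-22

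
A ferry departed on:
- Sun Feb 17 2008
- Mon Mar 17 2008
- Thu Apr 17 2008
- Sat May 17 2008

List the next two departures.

Tue Jun 17 2008, Thu Jul 17 2008

Gaps: 29, 31, 30 days — not constant. Every event is on the 17th of the month.
Pattern: the 17th of each month.
Next: June 2008 → Tue Jun 17 2008.
July 2008: Thu Jul 17 2008.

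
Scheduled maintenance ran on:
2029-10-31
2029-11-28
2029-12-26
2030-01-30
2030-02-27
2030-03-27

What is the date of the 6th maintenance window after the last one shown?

These are Wednesdays with 28, 28, 35, 28, 28-day gaps.
Each is the final Wednesday of its month — 2029-10-31 is past the 28th, so '4th Wednesday' doesn't fit.
Last Wednesday of April 2030: 2030-04-24.
Last Wednesday of May 2030: 2030-05-29.
June 2030 ends with Wednesday 2030-06-26.
Last Wednesday of July 2030: 2030-07-31.
August 2030 ends with Wednesday 2030-08-28.
Last Wednesday of September 2030: 2030-09-25.

2030-09-25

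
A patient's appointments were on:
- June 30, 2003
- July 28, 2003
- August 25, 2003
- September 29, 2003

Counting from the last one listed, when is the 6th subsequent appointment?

March 29, 2004

All Mondays; the gaps (28, 28, 35) vary with month length.
This is the last Monday of each month.
Last Monday of October 2003: October 27, 2003.
Last Monday of November 2003: November 24, 2003.
December 2003 ends with Monday December 29, 2003.
January 2004 ends with Monday January 26, 2004.
February 2004 ends with Monday February 23, 2004.
Last Monday of March 2004: March 29, 2004.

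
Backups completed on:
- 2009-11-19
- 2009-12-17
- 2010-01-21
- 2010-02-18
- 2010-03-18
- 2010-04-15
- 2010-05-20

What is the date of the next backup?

2010-06-17

All dates are Thursdays, 28, 35, 28, 28, 28, 35 days apart.
Specifically, the 3rd Thursday of each month.
3rd Thursday of June 2010: 2010-06-17.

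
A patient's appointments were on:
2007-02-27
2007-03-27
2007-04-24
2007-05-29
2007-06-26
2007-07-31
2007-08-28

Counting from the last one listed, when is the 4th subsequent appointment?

2007-12-25

Every date is a Tuesday; gaps 28, 28, 35, 28, 35, 28 days.
Each is the last Tuesday of its month (at least one falls on the 29th or later, ruling out '4th Tuesday').
September 2007 ends with Tuesday 2007-09-25.
October 2007 ends with Tuesday 2007-10-30.
November 2007 ends with Tuesday 2007-11-27.
December 2007 ends with Tuesday 2007-12-25.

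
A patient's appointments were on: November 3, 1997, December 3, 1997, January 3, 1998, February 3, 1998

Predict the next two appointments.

The day-of-month is always 3 (30, 31, 31 days between events).
So this recurs on the 3rd of each month.
March 1998: March 3, 1998.
April 1998: April 3, 1998.

March 3, 1998; April 3, 1998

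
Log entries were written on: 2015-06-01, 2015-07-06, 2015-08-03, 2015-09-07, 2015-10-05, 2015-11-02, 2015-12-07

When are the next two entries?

Gaps: 35, 28, 35, 28, 28, 35 days — a mix of 28 and 35. Every date is a Monday.
Each is the 1st Monday of its month.
January 2016 — 1st Monday is 2016-01-04.
February 2016 — 1st Monday is 2016-02-01.

2016-01-04, 2016-02-01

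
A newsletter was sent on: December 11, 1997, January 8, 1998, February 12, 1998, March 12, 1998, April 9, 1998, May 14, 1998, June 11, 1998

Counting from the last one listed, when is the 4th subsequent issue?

These are Thursdays at 28- or 35-day spacing (28, 35, 28, 28, 35, 28).
The pattern: 2nd Thursday of the month.
July 1998 — 2nd Thursday is July 9, 1998.
2nd Thursday of August 1998: August 13, 1998.
September 1998 — 2nd Thursday is September 10, 1998.
2nd Thursday of October 1998: October 8, 1998.

October 8, 1998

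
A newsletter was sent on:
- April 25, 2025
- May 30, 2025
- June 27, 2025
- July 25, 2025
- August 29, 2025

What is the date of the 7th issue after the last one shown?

March 27, 2026

All Fridays; the gaps (35, 28, 28, 35) vary with month length.
This is the last Friday of each month.
Last Friday of September 2025: September 26, 2025.
October 2025 ends with Friday October 31, 2025.
November 2025 ends with Friday November 28, 2025.
December 2025 ends with Friday December 26, 2025.
January 2026 ends with Friday January 30, 2026.
February 2026 ends with Friday February 27, 2026.
Last Friday of March 2026: March 27, 2026.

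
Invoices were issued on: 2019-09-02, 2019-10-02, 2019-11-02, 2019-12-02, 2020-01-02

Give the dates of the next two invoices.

The day-of-month is always 2 (30, 31, 30, 31 days between events).
So this recurs on the 2nd of each month.
Next: February 2020 → 2020-02-02.
Next: March 2020 → 2020-03-02.

2020-02-02, 2020-03-02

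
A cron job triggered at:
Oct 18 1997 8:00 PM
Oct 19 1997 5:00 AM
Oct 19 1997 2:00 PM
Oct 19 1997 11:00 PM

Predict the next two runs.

Oct 20 1997 8:00 AM, Oct 20 1997 5:00 PM

Gaps: 9, 9, 9 hours — each event is 9 hours after the previous one.
Oct 19 1997 11:00 PM + 9 h = Oct 20 1997 8:00 AM.
Oct 20 1997 8:00 AM + 9 h = Oct 20 1997 5:00 PM.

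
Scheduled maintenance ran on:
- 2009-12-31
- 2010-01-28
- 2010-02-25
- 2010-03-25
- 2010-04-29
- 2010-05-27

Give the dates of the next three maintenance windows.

These are Thursdays with 28, 28, 28, 35, 28-day gaps.
Each is the final Thursday of its month — 2009-12-31 is past the 28th, so '4th Thursday' doesn't fit.
Last Thursday of June 2010: 2010-06-24.
July 2010 ends with Thursday 2010-07-29.
Last Thursday of August 2010: 2010-08-26.

2010-06-24, 2010-07-29, 2010-08-26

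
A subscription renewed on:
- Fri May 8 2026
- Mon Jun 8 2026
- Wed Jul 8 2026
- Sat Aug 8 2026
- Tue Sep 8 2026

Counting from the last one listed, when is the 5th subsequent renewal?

Mon Feb 8 2027

Each date is the 8th; the gaps (31, 30, 31, 31) track the month lengths.
The rule is the 8th of each month.
Next: October 2026 → Thu Oct 8 2026.
Next: November 2026 → Sun Nov 8 2026.
Next: December 2026 → Tue Dec 8 2026.
January 2027: Fri Jan 8 2027.
Next: February 2027 → Mon Feb 8 2027.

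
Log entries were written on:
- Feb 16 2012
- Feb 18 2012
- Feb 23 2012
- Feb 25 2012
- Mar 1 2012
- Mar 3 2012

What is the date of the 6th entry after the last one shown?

The gap pattern 2, 5, 2, 5, 2 repeats every 2 events.
These are the Thursdays and Saturdays of each week.
The following Thursday is Mar 8 2012.
Next Saturday: Mar 10 2012.
Next Thursday: Mar 15 2012.
Next Saturday: Mar 17 2012.
The following Thursday is Mar 22 2012.
Next Saturday: Mar 24 2012.

Mar 24 2012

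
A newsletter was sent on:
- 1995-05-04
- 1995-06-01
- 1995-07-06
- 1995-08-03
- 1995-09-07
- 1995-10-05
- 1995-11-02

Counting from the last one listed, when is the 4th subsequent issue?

All dates are Thursdays, 28, 35, 28, 35, 28, 28 days apart.
Specifically, the 1st Thursday of each month.
1st Thursday of December 1995: 1995-12-07.
1st Thursday of January 1996: 1996-01-04.
February 1996 — 1st Thursday is 1996-02-01.
March 1996 — 1st Thursday is 1996-03-07.

1996-03-07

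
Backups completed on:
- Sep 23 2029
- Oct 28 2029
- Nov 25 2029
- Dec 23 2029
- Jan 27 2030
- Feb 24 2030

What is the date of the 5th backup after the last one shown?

All dates are Sundays, 35, 28, 28, 35, 28 days apart.
Specifically, the 4th Sunday of each month.
4th Sunday of March 2030: Mar 24 2030.
4th Sunday of April 2030: Apr 28 2030.
May 2030 — 4th Sunday is May 26 2030.
4th Sunday of June 2030: Jun 23 2030.
July 2030 — 4th Sunday is Jul 28 2030.

Jul 28 2030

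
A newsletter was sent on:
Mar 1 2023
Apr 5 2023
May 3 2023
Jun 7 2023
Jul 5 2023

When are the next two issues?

Gaps: 35, 28, 35, 28 days — a mix of 28 and 35. Every date is a Wednesday.
Each is the 1st Wednesday of its month.
August 2023 — 1st Wednesday is Aug 2 2023.
1st Wednesday of September 2023: Sep 6 2023.

Aug 2 2023, Sep 6 2023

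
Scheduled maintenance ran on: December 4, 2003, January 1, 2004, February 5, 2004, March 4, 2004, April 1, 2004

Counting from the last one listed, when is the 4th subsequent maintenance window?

All dates are Thursdays, 28, 35, 28, 28 days apart.
Specifically, the 1st Thursday of each month.
1st Thursday of May 2004: May 6, 2004.
June 2004 — 1st Thursday is June 3, 2004.
July 2004 — 1st Thursday is July 1, 2004.
1st Thursday of August 2004: August 5, 2004.

August 5, 2004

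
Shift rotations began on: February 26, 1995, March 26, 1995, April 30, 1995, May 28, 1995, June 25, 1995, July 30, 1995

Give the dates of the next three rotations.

Every date is a Sunday; gaps 28, 35, 28, 28, 35 days.
Each is the last Sunday of its month (at least one falls on the 29th or later, ruling out '4th Sunday').
August 1995 ends with Sunday August 27, 1995.
September 1995 ends with Sunday September 24, 1995.
October 1995 ends with Sunday October 29, 1995.

August 27, 1995; September 24, 1995; October 29, 1995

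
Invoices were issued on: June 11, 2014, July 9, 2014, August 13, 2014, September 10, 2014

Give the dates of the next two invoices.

Gaps: 28, 35, 28 days — a mix of 28 and 35. Every date is a Wednesday.
Each is the 2nd Wednesday of its month.
October 2014 — 2nd Wednesday is October 8, 2014.
2nd Wednesday of November 2014: November 12, 2014.

October 8, 2014; November 12, 2014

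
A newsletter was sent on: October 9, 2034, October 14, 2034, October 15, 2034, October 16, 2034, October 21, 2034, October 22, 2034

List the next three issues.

Gaps: 5, 1, 1, 5, 1 days — not constant, but cyclic with period 3.
The events fall on every Monday, Saturday and Sunday.
The following Monday is October 23, 2034.
The following Saturday is October 28, 2034.
Next Sunday: October 29, 2034.

October 23, 2034; October 28, 2034; October 29, 2034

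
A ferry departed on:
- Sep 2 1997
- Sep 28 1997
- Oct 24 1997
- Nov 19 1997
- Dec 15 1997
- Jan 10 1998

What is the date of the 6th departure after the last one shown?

Jun 15 1998

The spacing is 26, 26, 26, 26, 26 days — always 26 days.
Jan 10 1998 + 26 days = Feb 5 1998.
Feb 5 1998 + 26 days = Mar 3 1998.
Mar 3 1998 + 26 days = Mar 29 1998.
Mar 29 1998 + 26 days = Apr 24 1998.
Apr 24 1998 + 26 days = May 20 1998.
May 20 1998 + 26 days = Jun 15 1998.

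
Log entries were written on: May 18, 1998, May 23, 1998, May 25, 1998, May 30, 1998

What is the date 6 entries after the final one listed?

June 20, 1998

Gaps: 5, 2, 5 days — not constant, but cyclic with period 2.
The events fall on every Monday and Saturday.
The following Monday is June 1, 1998.
The following Saturday is June 6, 1998.
Next Monday: June 8, 1998.
Next Saturday: June 13, 1998.
The following Monday is June 15, 1998.
Next Saturday: June 20, 1998.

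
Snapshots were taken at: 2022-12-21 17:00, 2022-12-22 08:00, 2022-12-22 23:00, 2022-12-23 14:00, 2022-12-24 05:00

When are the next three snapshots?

2022-12-24 20:00, 2022-12-25 11:00, 2022-12-26 02:00

The interval is a steady 15 hours (15, 15, 15, 15).
2022-12-24 05:00 + 15 h = 2022-12-24 20:00.
2022-12-24 20:00 + 15 h = 2022-12-25 11:00.
2022-12-25 11:00 + 15 h = 2022-12-26 02:00.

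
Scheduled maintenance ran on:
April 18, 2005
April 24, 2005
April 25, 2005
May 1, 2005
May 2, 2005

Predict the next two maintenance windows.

The gap pattern 6, 1, 6, 1 repeats every 2 events.
These are the Mondays and Sundays of each week.
Next Sunday: May 8, 2005.
The following Monday is May 9, 2005.

May 8, 2005; May 9, 2005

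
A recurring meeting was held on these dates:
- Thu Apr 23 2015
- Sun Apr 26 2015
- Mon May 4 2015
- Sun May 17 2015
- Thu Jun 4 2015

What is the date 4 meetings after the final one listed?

Sun Oct 4 2015

Intervals are 3, 8, 13, 18 days — an arithmetic progression with common difference 5.
Next gap: 23 days. Thu Jun 4 2015 + 23 days = Sat Jun 27 2015.
Next gap: 28 days. Sat Jun 27 2015 + 28 days = Sat Jul 25 2015.
Next gap: 33 days. Sat Jul 25 2015 + 33 days = Thu Aug 27 2015.
Next gap: 38 days. Thu Aug 27 2015 + 38 days = Sun Oct 4 2015.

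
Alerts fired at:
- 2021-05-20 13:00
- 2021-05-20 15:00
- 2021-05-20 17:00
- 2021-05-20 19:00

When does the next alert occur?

The interval is a steady 2 hours (2, 2, 2).
2021-05-20 19:00 + 2 h = 2021-05-20 21:00.

2021-05-20 21:00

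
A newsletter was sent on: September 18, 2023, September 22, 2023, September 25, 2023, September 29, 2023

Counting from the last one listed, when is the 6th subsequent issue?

Every event lands on a Monday or Friday (gaps cycle 4, 3, 4).
So the schedule is: every Monday and Friday.
The following Monday is October 2, 2023.
Next Friday: October 6, 2023.
The following Monday is October 9, 2023.
Next Friday: October 13, 2023.
The following Monday is October 16, 2023.
The following Friday is October 20, 2023.

October 20, 2023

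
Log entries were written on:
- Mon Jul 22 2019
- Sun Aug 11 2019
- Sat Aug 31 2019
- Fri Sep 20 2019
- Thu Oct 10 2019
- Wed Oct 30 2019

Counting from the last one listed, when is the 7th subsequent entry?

Every event comes 20 days after the last (20, 20, 20, 20, 20).
Wed Oct 30 2019 + 20 days = Tue Nov 19 2019.
Tue Nov 19 2019 + 20 days = Mon Dec 9 2019.
Mon Dec 9 2019 + 20 days = Sun Dec 29 2019.
Sun Dec 29 2019 + 20 days = Sat Jan 18 2020.
Sat Jan 18 2020 + 20 days = Fri Feb 7 2020.
Fri Feb 7 2020 + 20 days = Thu Feb 27 2020.
Thu Feb 27 2020 + 20 days = Wed Mar 18 2020.

Wed Mar 18 2020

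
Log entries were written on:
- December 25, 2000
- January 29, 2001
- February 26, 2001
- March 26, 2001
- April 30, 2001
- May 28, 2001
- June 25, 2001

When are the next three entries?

July 30, 2001; August 27, 2001; September 24, 2001

Every date is a Monday; gaps 35, 28, 28, 35, 28, 28 days.
Each is the last Monday of its month (at least one falls on the 29th or later, ruling out '4th Monday').
Last Monday of July 2001: July 30, 2001.
August 2001 ends with Monday August 27, 2001.
September 2001 ends with Monday September 24, 2001.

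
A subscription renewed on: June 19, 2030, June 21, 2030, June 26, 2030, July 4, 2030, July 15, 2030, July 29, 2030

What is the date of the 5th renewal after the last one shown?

Gaps: 2, 5, 8, 11, 14 days — each gap is 3 larger than the previous one.
Next gap: 17 days. July 29, 2030 + 17 days = August 15, 2030.
Next gap: 20 days. August 15, 2030 + 20 days = September 4, 2030.
Next gap: 23 days. September 4, 2030 + 23 days = September 27, 2030.
Next gap: 26 days. September 27, 2030 + 26 days = October 23, 2030.
Next gap: 29 days. October 23, 2030 + 29 days = November 21, 2030.

November 21, 2030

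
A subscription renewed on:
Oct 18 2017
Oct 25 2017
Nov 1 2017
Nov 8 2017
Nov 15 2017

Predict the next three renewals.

Nov 22 2017, Nov 29 2017, Dec 6 2017

Every event comes 7 days after the last (7, 7, 7, 7).
Nov 15 2017 + 7 days = Nov 22 2017.
Nov 22 2017 + 7 days = Nov 29 2017.
Nov 29 2017 + 7 days = Dec 6 2017.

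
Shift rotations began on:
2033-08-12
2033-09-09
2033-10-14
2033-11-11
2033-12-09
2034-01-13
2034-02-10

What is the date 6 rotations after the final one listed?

All dates are Fridays, 28, 35, 28, 28, 35, 28 days apart.
Specifically, the 2nd Friday of each month.
March 2034 — 2nd Friday is 2034-03-10.
2nd Friday of April 2034: 2034-04-14.
2nd Friday of May 2034: 2034-05-12.
2nd Friday of June 2034: 2034-06-09.
2nd Friday of July 2034: 2034-07-14.
August 2034 — 2nd Friday is 2034-08-11.

2034-08-11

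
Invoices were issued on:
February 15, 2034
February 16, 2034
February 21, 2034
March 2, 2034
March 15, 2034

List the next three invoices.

April 1, 2034; April 22, 2034; May 17, 2034

The spacing grows by 4 each time: 1, 5, 9, 13 days.
Next gap: 17 days. March 15, 2034 + 17 days = April 1, 2034.
Next gap: 21 days. April 1, 2034 + 21 days = April 22, 2034.
Next gap: 25 days. April 22, 2034 + 25 days = May 17, 2034.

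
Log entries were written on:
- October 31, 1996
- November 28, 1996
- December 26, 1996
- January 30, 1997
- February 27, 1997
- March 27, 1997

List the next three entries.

April 24, 1997; May 29, 1997; June 26, 1997

Every date is a Thursday; gaps 28, 28, 35, 28, 28 days.
Each is the last Thursday of its month (at least one falls on the 29th or later, ruling out '4th Thursday').
April 1997 ends with Thursday April 24, 1997.
May 1997 ends with Thursday May 29, 1997.
June 1997 ends with Thursday June 26, 1997.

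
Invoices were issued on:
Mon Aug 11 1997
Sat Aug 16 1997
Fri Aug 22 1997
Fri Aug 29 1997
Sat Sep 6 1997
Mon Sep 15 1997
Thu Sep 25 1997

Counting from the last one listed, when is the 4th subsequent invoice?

Fri Nov 14 1997

Gaps: 5, 6, 7, 8, 9, 10 days — each gap is 1 larger than the previous one.
Next gap: 11 days. Thu Sep 25 1997 + 11 days = Mon Oct 6 1997.
Next gap: 12 days. Mon Oct 6 1997 + 12 days = Sat Oct 18 1997.
Next gap: 13 days. Sat Oct 18 1997 + 13 days = Fri Oct 31 1997.
Next gap: 14 days. Fri Oct 31 1997 + 14 days = Fri Nov 14 1997.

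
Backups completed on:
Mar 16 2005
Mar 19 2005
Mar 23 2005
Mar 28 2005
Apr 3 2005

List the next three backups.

Intervals are 3, 4, 5, 6 days — an arithmetic progression with common difference 1.
Next gap: 7 days. Apr 3 2005 + 7 days = Apr 10 2005.
Next gap: 8 days. Apr 10 2005 + 8 days = Apr 18 2005.
Next gap: 9 days. Apr 18 2005 + 9 days = Apr 27 2005.

Apr 10 2005, Apr 18 2005, Apr 27 2005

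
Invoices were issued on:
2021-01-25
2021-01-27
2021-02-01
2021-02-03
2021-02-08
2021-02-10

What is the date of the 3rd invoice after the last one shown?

Every event lands on a Monday or Wednesday (gaps cycle 2, 5, 2, 5, 2).
So the schedule is: every Monday and Wednesday.
Next Monday: 2021-02-15.
The following Wednesday is 2021-02-17.
Next Monday: 2021-02-22.

2021-02-22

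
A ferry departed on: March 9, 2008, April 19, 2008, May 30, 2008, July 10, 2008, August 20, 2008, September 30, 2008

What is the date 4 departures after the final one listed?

March 13, 2009

The spacing is 41, 41, 41, 41, 41 days — always 41 days.
September 30, 2008 + 41 days = November 10, 2008.
November 10, 2008 + 41 days = December 21, 2008.
December 21, 2008 + 41 days = January 31, 2009.
January 31, 2009 + 41 days = March 13, 2009.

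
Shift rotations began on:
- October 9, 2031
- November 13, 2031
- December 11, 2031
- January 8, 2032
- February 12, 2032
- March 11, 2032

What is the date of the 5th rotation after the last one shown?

Gaps: 35, 28, 28, 35, 28 days — a mix of 28 and 35. Every date is a Thursday.
Each is the 2nd Thursday of its month.
2nd Thursday of April 2032: April 8, 2032.
May 2032 — 2nd Thursday is May 13, 2032.
June 2032 — 2nd Thursday is June 10, 2032.
July 2032 — 2nd Thursday is July 8, 2032.
August 2032 — 2nd Thursday is August 12, 2032.

August 12, 2032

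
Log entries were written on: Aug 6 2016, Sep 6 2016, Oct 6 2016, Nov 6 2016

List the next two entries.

Gaps: 31, 30, 31 days — not constant. Every event is on the 6th of the month.
Pattern: the 6th of each month.
December 2016: Dec 6 2016.
January 2017: Jan 6 2017.

Dec 6 2016, Jan 6 2017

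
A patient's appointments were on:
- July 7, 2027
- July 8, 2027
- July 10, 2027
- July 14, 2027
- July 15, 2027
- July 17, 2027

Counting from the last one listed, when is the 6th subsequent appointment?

The gap pattern 1, 2, 4, 1, 2 repeats every 3 events.
These are the Wednesdays, Thursdays and Saturdays of each week.
The following Wednesday is July 21, 2027.
Next Thursday: July 22, 2027.
Next Saturday: July 24, 2027.
The following Wednesday is July 28, 2027.
Next Thursday: July 29, 2027.
Next Saturday: July 31, 2027.

July 31, 2027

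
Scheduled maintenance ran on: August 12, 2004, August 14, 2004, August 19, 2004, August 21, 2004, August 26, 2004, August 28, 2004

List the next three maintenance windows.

September 2, 2004; September 4, 2004; September 9, 2004

Every event lands on a Thursday or Saturday (gaps cycle 2, 5, 2, 5, 2).
So the schedule is: every Thursday and Saturday.
The following Thursday is September 2, 2004.
Next Saturday: September 4, 2004.
Next Thursday: September 9, 2004.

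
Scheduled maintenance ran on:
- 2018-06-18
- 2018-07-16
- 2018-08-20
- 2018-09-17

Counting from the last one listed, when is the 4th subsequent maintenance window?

Gaps: 28, 35, 28 days — a mix of 28 and 35. Every date is a Monday.
Each is the 3rd Monday of its month.
3rd Monday of October 2018: 2018-10-15.
3rd Monday of November 2018: 2018-11-19.
3rd Monday of December 2018: 2018-12-17.
3rd Monday of January 2019: 2019-01-21.

2019-01-21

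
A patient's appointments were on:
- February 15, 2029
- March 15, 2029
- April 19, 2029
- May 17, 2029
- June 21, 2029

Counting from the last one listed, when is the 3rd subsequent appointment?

Gaps: 28, 35, 28, 35 days — a mix of 28 and 35. Every date is a Thursday.
Each is the 3rd Thursday of its month.
July 2029 — 3rd Thursday is July 19, 2029.
August 2029 — 3rd Thursday is August 16, 2029.
September 2029 — 3rd Thursday is September 20, 2029.

September 20, 2029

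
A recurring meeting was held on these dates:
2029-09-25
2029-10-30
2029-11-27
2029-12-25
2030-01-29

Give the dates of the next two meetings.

2030-02-26, 2030-03-26

All Tuesdays; the gaps (35, 28, 28, 35) vary with month length.
This is the last Tuesday of each month.
February 2030 ends with Tuesday 2030-02-26.
March 2030 ends with Tuesday 2030-03-26.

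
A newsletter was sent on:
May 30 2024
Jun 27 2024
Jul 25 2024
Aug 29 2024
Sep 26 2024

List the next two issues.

All Thursdays; the gaps (28, 28, 35, 28) vary with month length.
This is the last Thursday of each month.
Last Thursday of October 2024: Oct 31 2024.
Last Thursday of November 2024: Nov 28 2024.

Oct 31 2024, Nov 28 2024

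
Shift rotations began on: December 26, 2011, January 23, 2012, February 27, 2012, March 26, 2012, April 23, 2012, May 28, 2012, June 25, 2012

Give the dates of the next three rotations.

All dates are Mondays, 28, 35, 28, 28, 35, 28 days apart.
Specifically, the 4th Monday of each month.
4th Monday of July 2012: July 23, 2012.
4th Monday of August 2012: August 27, 2012.
4th Monday of September 2012: September 24, 2012.

July 23, 2012; August 27, 2012; September 24, 2012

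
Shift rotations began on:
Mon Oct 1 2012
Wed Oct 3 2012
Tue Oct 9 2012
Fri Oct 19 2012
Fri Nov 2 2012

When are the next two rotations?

Gaps: 2, 6, 10, 14 days — each gap is 4 larger than the previous one.
Next gap: 18 days. Fri Nov 2 2012 + 18 days = Tue Nov 20 2012.
Next gap: 22 days. Tue Nov 20 2012 + 22 days = Wed Dec 12 2012.

Tue Nov 20 2012, Wed Dec 12 2012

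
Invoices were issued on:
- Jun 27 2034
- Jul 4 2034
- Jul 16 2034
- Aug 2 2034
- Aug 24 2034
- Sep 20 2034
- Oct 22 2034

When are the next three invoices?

Nov 28 2034, Jan 9 2035, Feb 25 2035

The spacing grows by 5 each time: 7, 12, 17, 22, 27, 32 days.
Next gap: 37 days. Oct 22 2034 + 37 days = Nov 28 2034.
Next gap: 42 days. Nov 28 2034 + 42 days = Jan 9 2035.
Next gap: 47 days. Jan 9 2035 + 47 days = Feb 25 2035.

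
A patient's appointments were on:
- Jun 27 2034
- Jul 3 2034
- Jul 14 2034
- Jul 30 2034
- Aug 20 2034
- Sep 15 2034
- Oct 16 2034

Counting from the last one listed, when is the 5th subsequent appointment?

Jun 3 2035

Intervals are 6, 11, 16, 21, 26, 31 days — an arithmetic progression with common difference 5.
Next gap: 36 days. Oct 16 2034 + 36 days = Nov 21 2034.
Next gap: 41 days. Nov 21 2034 + 41 days = Jan 1 2035.
Next gap: 46 days. Jan 1 2035 + 46 days = Feb 16 2035.
Next gap: 51 days. Feb 16 2035 + 51 days = Apr 8 2035.
Next gap: 56 days. Apr 8 2035 + 56 days = Jun 3 2035.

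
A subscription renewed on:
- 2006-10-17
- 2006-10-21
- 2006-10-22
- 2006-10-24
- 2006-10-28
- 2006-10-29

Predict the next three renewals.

Gaps: 4, 1, 2, 4, 1 days — not constant, but cyclic with period 3.
The events fall on every Tuesday, Saturday and Sunday.
The following Tuesday is 2006-10-31.
Next Saturday: 2006-11-04.
Next Sunday: 2006-11-05.

2006-10-31, 2006-11-04, 2006-11-05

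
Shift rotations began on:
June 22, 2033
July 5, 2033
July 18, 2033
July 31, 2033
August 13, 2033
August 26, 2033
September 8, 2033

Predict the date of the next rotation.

September 21, 2033

Gaps between consecutive events: 13, 13, 13, 13, 13, 13 days — a constant 13-day interval.
September 8, 2033 + 13 days = September 21, 2033.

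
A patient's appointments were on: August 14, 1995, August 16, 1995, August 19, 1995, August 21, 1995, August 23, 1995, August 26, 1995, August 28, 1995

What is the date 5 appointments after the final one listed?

Gaps: 2, 3, 2, 2, 3, 2 days — not constant, but cyclic with period 3.
The events fall on every Monday, Wednesday and Saturday.
Next Wednesday: August 30, 1995.
The following Saturday is September 2, 1995.
The following Monday is September 4, 1995.
Next Wednesday: September 6, 1995.
Next Saturday: September 9, 1995.

September 9, 1995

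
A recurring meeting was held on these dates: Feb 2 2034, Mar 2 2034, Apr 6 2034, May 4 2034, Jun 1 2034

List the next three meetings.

Jul 6 2034, Aug 3 2034, Sep 7 2034

Gaps: 28, 35, 28, 28 days — a mix of 28 and 35. Every date is a Thursday.
Each is the 1st Thursday of its month.
July 2034 — 1st Thursday is Jul 6 2034.
1st Thursday of August 2034: Aug 3 2034.
September 2034 — 1st Thursday is Sep 7 2034.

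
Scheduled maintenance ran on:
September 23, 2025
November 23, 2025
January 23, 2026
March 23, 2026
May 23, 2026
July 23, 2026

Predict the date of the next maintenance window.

Gaps: 61, 61, 59, 61, 61 days — not constant. Every event is on the 23rd of the month.
Pattern: the 23rd of every 2 months.
September 2026: September 23, 2026.

September 23, 2026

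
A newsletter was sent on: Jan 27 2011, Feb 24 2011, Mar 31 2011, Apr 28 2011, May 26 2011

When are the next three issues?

Every date is a Thursday; gaps 28, 35, 28, 28 days.
Each is the last Thursday of its month (at least one falls on the 29th or later, ruling out '4th Thursday').
Last Thursday of June 2011: Jun 30 2011.
Last Thursday of July 2011: Jul 28 2011.
August 2011 ends with Thursday Aug 25 2011.

Jun 30 2011, Jul 28 2011, Aug 25 2011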